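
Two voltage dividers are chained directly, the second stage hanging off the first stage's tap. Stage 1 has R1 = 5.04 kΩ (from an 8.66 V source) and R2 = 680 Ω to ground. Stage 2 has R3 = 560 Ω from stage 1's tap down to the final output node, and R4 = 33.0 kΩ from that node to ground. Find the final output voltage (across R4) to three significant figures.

V_out ≈ 0.995 V

Stage 2 presents R3+R4 = 33560 Ω as a load on stage 1's tap.
Stage 1's lower leg becomes R2‖(R3+R4) = 666.5 Ω, so V_mid = 8.66 × 666.5/5706 = 1.011 V.
Stage 2 is itself unloaded: V_out = V_mid × R4/(R3+R4) = 1.011 × 33000/33560 = 0.995 V.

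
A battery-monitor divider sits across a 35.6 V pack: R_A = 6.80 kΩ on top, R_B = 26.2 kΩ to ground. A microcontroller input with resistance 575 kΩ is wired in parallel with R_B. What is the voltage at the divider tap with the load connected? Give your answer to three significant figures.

V_out ≈ 28.0 V

The load sits in parallel with R_B: R_B‖R_L = (26.2 × 575) / (26.2 + 575) = 25.06 kΩ.
V_out = 35.6 × 25.06 / (6.80 + 25.06) = 35.6 × 25.06/31.86 = 28.0 V.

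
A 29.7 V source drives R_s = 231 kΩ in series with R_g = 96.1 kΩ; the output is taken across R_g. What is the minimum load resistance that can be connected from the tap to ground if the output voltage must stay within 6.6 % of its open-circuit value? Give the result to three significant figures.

R_L(min) ≈ 960 kΩ

Output resistance R_th = R_s‖R_g = (231 × 96.1)/327.1 = 67.87 kΩ.
The fractional drop is R_th/(R_th + R_L); requiring this ≤ 0.0660 gives R_L ≥ R_th(1/0.0660 − 1) = 67.87 × 14.15 = 960 kΩ.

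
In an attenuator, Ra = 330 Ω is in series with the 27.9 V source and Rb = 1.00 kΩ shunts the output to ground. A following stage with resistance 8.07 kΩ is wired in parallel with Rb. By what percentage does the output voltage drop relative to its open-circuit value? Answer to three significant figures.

The divider's output (Thévenin) resistance is Ra‖Rb = 248.1 Ω.
Fractional drop under load = R_th/(R_th + R_L) = 248.1 / (248.1 + 8070) = 0.02983.
So the output falls by 2.98 %.

2.98 %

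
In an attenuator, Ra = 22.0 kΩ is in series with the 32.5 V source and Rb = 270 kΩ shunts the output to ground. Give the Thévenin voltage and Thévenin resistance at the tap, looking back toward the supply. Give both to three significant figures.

V_th is the open-circuit tap voltage: 32.5 × 270/(22.0 + 270) = 30.1 V.
With the supply zeroed, Ra and Rb appear in parallel from the tap: R_th = Ra‖Rb = (22.0 × 270)/292.0 = 20.3 kΩ.

V_th = 30.1 V, R_th = 20.3 kΩ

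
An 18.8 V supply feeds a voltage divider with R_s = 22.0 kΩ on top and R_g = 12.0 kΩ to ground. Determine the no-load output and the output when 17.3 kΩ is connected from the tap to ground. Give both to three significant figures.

Open-circuit: V = 18.8 × 12.0/(22.0 + 12.0) = 6.64 V.
With the load, R_g becomes R_g‖R_L = 7.085 kΩ, so V = 18.8 × 7.085/29.09 = 4.58 V.

Unloaded: 6.64 V; loaded: 4.58 V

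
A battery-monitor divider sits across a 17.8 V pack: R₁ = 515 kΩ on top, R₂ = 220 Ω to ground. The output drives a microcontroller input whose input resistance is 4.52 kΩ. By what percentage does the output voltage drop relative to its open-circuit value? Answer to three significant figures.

4.64 %

The divider's output (Thévenin) resistance is R₁‖R₂ = 219.9 Ω.
Fractional drop under load = R_th/(R_th + R_L) = 219.9 / (219.9 + 4520) = 0.04639.
So the output falls by 4.64 %.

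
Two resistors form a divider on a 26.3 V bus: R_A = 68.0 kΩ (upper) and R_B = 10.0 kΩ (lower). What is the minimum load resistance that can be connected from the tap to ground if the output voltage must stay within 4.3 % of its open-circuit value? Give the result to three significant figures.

R_L(min) ≈ 194 kΩ

Output resistance R_th = R_A‖R_B = (68.0 × 10.0)/78.00 = 8.718 kΩ.
The fractional drop is R_th/(R_th + R_L); requiring this ≤ 0.0430 gives R_L ≥ R_th(1/0.0430 − 1) = 8.718 × 22.26 = 194 kΩ.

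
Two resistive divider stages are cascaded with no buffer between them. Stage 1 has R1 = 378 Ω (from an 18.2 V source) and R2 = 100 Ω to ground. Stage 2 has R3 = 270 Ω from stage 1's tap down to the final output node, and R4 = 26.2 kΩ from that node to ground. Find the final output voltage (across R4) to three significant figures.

Stage 2 presents R3+R4 = 26470 Ω as a load on stage 1's tap.
Stage 1's lower leg becomes R2‖(R3+R4) = 99.62 Ω, so V_mid = 18.2 × 99.62/477.6 = 3.796 V.
Stage 2 is itself unloaded: V_out = V_mid × R4/(R3+R4) = 3.796 × 26200/26470 = 3.76 V.

V_out ≈ 3.76 V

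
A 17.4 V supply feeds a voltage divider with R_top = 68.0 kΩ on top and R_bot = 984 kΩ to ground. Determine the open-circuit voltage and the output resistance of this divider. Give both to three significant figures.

V_th = 16.3 V, R_th = 63.6 kΩ

V_th is the open-circuit tap voltage: 17.4 × 984/(68.0 + 984) = 16.3 V.
With the supply zeroed, R_top and R_bot appear in parallel from the tap: R_th = R_top‖R_bot = (68.0 × 984)/1052 = 63.6 kΩ.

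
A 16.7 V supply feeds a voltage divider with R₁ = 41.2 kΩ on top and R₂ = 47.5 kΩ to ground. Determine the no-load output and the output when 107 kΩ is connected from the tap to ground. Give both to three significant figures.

Unloaded: 8.94 V; loaded: 7.41 V

Open-circuit: V = 16.7 × 47.5/(41.2 + 47.5) = 8.94 V.
With the load, R₂ becomes R₂‖R_L = 32.90 kΩ, so V = 16.7 × 32.90/74.10 = 7.41 V.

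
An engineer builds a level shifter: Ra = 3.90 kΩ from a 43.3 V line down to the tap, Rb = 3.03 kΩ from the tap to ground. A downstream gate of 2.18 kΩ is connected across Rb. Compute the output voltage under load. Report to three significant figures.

The load sits in parallel with Rb: Rb‖R_L = (3.03 × 2.18) / (3.03 + 2.18) = 1.268 kΩ.
V_out = 43.3 × 1.268 / (3.90 + 1.268) = 43.3 × 1.268/5.168 = 10.6 V.

V_out ≈ 10.6 V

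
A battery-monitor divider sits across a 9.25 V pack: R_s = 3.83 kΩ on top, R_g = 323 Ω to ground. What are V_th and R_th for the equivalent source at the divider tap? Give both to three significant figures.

V_th = 0.719 V, R_th = 298 Ω

V_th is the open-circuit tap voltage: 9.25 × 323/(3830 + 323) = 0.719 V.
With the supply zeroed, R_s and R_g appear in parallel from the tap: R_th = R_s‖R_g = (3830 × 323)/4153 = 298 Ω.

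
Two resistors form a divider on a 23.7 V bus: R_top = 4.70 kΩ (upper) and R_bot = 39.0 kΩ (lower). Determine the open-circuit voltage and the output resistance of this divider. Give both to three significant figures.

V_th is the open-circuit tap voltage: 23.7 × 39.0/(4.70 + 39.0) = 21.2 V.
With the supply zeroed, R_top and R_bot appear in parallel from the tap: R_th = R_top‖R_bot = (4.70 × 39.0)/43.70 = 4.19 kΩ.

V_th = 21.2 V, R_th = 4.19 kΩ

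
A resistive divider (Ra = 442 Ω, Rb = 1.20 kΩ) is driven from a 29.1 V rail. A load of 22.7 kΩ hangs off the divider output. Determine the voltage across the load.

The load sits in parallel with Rb: Rb‖R_L = (1200 × 22700) / (1200 + 22700) = 1140 Ω.
V_out = 29.1 × 1140 / (442 + 1140) = 29.1 × 1140/1582 = 21.0 V.

V_out ≈ 21.0 V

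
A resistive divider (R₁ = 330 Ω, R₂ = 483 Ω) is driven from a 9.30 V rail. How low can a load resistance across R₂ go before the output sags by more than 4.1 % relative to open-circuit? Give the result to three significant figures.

Output resistance R_th = R₁‖R₂ = (330 × 483)/813.0 = 196.1 Ω.
The fractional drop is R_th/(R_th + R_L); requiring this ≤ 0.0410 gives R_L ≥ R_th(1/0.0410 − 1) = 196.1 × 23.39 = 4.59 kΩ.

R_L(min) ≈ 4.59 kΩ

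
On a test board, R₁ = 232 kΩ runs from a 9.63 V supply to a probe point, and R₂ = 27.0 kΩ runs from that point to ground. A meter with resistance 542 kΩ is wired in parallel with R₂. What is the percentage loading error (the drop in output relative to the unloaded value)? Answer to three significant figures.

The divider's output (Thévenin) resistance is R₁‖R₂ = 24.19 kΩ.
Fractional drop under load = R_th/(R_th + R_L) = 24.19 / (24.19 + 542) = 0.04272.
So the output falls by 4.27 %.

4.27 %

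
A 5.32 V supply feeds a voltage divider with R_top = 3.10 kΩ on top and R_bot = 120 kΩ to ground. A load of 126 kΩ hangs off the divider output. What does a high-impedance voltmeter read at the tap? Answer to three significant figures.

V_out ≈ 5.06 V

The load sits in parallel with R_bot: R_bot‖R_L = (120 × 126) / (120 + 126) = 61.46 kΩ.
V_out = 5.32 × 61.46 / (3.10 + 61.46) = 5.32 × 61.46/64.56 = 5.06 V.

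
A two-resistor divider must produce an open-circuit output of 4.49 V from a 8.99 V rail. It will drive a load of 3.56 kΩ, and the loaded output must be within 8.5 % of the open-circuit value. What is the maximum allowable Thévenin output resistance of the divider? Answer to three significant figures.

Loading drop = R_th/(R_th + R_L) ≤ 0.0850, so R_th ≤ R_L · ε/(1−ε) = 3.56 kΩ × 0.0850/0.9150 = 331 Ω.

R_th ≤ 331 Ω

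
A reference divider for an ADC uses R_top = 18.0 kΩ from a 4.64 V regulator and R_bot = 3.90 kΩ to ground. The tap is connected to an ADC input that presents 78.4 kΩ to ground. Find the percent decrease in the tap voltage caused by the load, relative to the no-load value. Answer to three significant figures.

3.93 %

The divider's output (Thévenin) resistance is R_top‖R_bot = 3.205 kΩ.
Fractional drop under load = R_th/(R_th + R_L) = 3.205 / (3.205 + 78.4) = 0.03928.
So the output falls by 3.93 %.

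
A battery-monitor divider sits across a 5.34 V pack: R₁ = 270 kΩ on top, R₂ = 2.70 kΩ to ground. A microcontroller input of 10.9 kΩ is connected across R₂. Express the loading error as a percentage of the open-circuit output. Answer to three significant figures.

The divider's output (Thévenin) resistance is R₁‖R₂ = 2.673 kΩ.
Fractional drop under load = R_th/(R_th + R_L) = 2.673 / (2.673 + 10.9) = 0.1970.
So the output falls by 19.7 %.

19.7 %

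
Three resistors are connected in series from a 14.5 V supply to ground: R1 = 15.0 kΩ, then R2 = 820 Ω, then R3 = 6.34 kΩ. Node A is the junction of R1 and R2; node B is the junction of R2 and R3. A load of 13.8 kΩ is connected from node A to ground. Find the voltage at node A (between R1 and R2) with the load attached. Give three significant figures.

V ≈ 3.47 V

Below node A the series string R2+R3 = 7160 Ω sits in parallel with the 13800 Ω load: 4714 Ω.
V_A = 14.5 × 4714/(15000 + 4714) = 3.47 V.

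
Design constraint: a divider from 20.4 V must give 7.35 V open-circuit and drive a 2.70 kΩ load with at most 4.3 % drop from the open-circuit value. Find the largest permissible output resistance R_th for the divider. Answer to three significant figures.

R_th ≤ 121 Ω

Loading drop = R_th/(R_th + R_L) ≤ 0.0430, so R_th ≤ R_L · ε/(1−ε) = 2.70 kΩ × 0.0430/0.9570 = 121 Ω.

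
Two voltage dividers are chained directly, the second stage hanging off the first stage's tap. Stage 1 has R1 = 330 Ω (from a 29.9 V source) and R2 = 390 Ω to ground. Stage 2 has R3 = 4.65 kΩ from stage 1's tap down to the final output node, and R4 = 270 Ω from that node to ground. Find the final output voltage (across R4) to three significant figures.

V_out ≈ 0.858 V

Stage 2 presents R3+R4 = 4920 Ω as a load on stage 1's tap.
Stage 1's lower leg becomes R2‖(R3+R4) = 361.4 Ω, so V_mid = 29.9 × 361.4/691.4 = 15.63 V.
Stage 2 is itself unloaded: V_out = V_mid × R4/(R3+R4) = 15.63 × 270/4920 = 0.858 V.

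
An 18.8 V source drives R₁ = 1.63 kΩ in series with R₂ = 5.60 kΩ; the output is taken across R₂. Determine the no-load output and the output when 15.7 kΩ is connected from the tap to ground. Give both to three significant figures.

Open-circuit: V = 18.8 × 5.60/(1.63 + 5.60) = 14.6 V.
With the load, R₂ becomes R₂‖R_L = 4.128 kΩ, so V = 18.8 × 4.128/5.758 = 13.5 V.

Unloaded: 14.6 V; loaded: 13.5 V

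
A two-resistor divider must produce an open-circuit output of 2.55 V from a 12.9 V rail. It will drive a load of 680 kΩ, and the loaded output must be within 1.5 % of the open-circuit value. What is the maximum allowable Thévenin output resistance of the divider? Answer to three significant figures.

R_th ≤ 10.4 kΩ

Loading drop = R_th/(R_th + R_L) ≤ 0.0150, so R_th ≤ R_L · ε/(1−ε) = 680 kΩ × 0.0150/0.9850 = 10.4 kΩ.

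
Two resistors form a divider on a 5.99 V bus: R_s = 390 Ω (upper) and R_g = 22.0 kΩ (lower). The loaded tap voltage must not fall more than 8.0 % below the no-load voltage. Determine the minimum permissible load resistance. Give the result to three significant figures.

R_L(min) ≈ 4.41 kΩ

Output resistance R_th = R_s‖R_g = (390 × 22000)/22390 = 383.2 Ω.
The fractional drop is R_th/(R_th + R_L); requiring this ≤ 0.0800 gives R_L ≥ R_th(1/0.0800 − 1) = 383.2 × 11.50 = 4.41 kΩ.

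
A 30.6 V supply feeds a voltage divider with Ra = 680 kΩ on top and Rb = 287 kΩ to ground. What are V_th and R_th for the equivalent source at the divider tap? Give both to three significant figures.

V_th = 9.08 V, R_th = 202 kΩ

V_th is the open-circuit tap voltage: 30.6 × 287/(680 + 287) = 9.08 V.
With the supply zeroed, Ra and Rb appear in parallel from the tap: R_th = Ra‖Rb = (680 × 287)/967.0 = 202 kΩ.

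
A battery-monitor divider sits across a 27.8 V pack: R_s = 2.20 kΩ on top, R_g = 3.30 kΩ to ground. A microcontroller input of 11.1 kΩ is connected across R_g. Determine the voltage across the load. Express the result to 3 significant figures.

The load sits in parallel with R_g: R_g‖R_L = (3.30 × 11.1) / (3.30 + 11.1) = 2.544 kΩ.
V_out = 27.8 × 2.544 / (2.20 + 2.544) = 27.8 × 2.544/4.744 = 14.9 V.
(Unloaded it would have been 16.7 V.)

V_out ≈ 14.9 V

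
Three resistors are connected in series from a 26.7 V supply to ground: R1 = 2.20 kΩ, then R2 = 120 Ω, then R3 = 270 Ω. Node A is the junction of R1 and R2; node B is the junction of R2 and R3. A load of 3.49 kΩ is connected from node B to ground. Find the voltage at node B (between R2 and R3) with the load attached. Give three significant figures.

V ≈ 2.60 V

At node B, R3 is in parallel with the load: R3‖R_L = 250.6 Ω.
Below node A the resistance is R2 + (R3‖R_L) = 370.6 Ω, so V_A = 26.7 × 370.6/2571 = 3.849 V.
Then V_B = V_A × (R3‖R_L)/(R2 + R3‖R_L) = 3.849 × 250.6/370.6 = 2.60 V.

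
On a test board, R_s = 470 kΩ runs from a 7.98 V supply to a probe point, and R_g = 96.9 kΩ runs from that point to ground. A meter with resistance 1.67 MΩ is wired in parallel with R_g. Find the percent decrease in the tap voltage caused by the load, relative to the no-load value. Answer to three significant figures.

The divider's output (Thévenin) resistance is R_s‖R_g = 80.34 kΩ.
Fractional drop under load = R_th/(R_th + R_L) = 80.34 / (80.34 + 1670) = 0.04590.
So the output falls by 4.59 %.

4.59 %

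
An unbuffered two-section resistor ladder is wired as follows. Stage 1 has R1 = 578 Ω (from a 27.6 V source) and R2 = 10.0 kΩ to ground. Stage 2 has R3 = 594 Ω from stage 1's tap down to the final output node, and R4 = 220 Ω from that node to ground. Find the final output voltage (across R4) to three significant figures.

Stage 2 presents R3+R4 = 814.0 Ω as a load on stage 1's tap.
Stage 1's lower leg becomes R2‖(R3+R4) = 752.7 Ω, so V_mid = 27.6 × 752.7/1331 = 15.61 V.
Stage 2 is itself unloaded: V_out = V_mid × R4/(R3+R4) = 15.61 × 220/814.0 = 4.22 V.

V_out ≈ 4.22 V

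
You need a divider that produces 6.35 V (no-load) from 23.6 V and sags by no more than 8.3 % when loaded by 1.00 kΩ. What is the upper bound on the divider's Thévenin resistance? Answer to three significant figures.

R_th ≤ 90.5 Ω

Loading drop = R_th/(R_th + R_L) ≤ 0.0830, so R_th ≤ R_L · ε/(1−ε) = 1.00 kΩ × 0.0830/0.9170 = 90.5 Ω.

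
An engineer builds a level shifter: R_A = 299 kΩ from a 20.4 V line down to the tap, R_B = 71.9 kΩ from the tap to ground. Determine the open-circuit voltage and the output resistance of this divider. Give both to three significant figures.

V_th is the open-circuit tap voltage: 20.4 × 71.9/(299 + 71.9) = 3.95 V.
With the supply zeroed, R_A and R_B appear in parallel from the tap: R_th = R_A‖R_B = (299 × 71.9)/370.9 = 58.0 kΩ.

V_th = 3.95 V, R_th = 58.0 kΩ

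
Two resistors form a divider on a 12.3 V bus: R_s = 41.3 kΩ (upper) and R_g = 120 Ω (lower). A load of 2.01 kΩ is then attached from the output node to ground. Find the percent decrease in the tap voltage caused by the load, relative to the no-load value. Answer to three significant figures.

The divider's output (Thévenin) resistance is R_s‖R_g = 119.7 Ω.
Fractional drop under load = R_th/(R_th + R_L) = 119.7 / (119.7 + 2010) = 0.05618.
So the output falls by 5.62 %.

5.62 %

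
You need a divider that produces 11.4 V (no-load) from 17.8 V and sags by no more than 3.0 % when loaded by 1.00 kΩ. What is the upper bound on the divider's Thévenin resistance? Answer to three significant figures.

Loading drop = R_th/(R_th + R_L) ≤ 0.0300, so R_th ≤ R_L · ε/(1−ε) = 1.00 kΩ × 0.0300/0.9700 = 30.9 Ω.
(Any R1, R2 with R2/(R1+R2) = 0.640 and R1‖R2 ≤ 30.9 Ω will meet the spec.)

R_th ≤ 30.9 Ω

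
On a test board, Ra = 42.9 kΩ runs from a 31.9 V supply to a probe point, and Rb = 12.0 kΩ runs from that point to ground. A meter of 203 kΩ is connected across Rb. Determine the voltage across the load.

V_out ≈ 6.66 V

The load sits in parallel with Rb: Rb‖R_L = (12.0 × 203) / (12.0 + 203) = 11.33 kΩ.
V_out = 31.9 × 11.33 / (42.9 + 11.33) = 31.9 × 11.33/54.23 = 6.66 V.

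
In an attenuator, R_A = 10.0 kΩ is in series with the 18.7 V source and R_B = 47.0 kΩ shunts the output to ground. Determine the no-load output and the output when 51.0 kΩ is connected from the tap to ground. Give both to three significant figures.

Unloaded: 15.4 V; loaded: 13.3 V

Open-circuit: V = 18.7 × 47.0/(10.0 + 47.0) = 15.4 V.
With the load, R_B becomes R_B‖R_L = 24.46 kΩ, so V = 18.7 × 24.46/34.46 = 13.3 V.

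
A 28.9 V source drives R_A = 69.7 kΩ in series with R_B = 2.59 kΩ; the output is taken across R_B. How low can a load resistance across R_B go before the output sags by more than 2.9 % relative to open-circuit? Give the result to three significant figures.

R_L(min) ≈ 83.6 kΩ

Output resistance R_th = R_A‖R_B = (69.7 × 2.59)/72.29 = 2.497 kΩ.
The fractional drop is R_th/(R_th + R_L); requiring this ≤ 0.0290 gives R_L ≥ R_th(1/0.0290 − 1) = 2.497 × 33.48 = 83.6 kΩ.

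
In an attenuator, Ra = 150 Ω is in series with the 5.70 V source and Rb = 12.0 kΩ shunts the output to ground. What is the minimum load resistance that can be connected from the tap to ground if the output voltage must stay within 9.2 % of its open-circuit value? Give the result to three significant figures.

R_L(min) ≈ 1.46 kΩ

Output resistance R_th = Ra‖Rb = (150 × 12000)/12150 = 148.1 Ω.
The fractional drop is R_th/(R_th + R_L); requiring this ≤ 0.0920 gives R_L ≥ R_th(1/0.0920 − 1) = 148.1 × 9.870 = 1.46 kΩ.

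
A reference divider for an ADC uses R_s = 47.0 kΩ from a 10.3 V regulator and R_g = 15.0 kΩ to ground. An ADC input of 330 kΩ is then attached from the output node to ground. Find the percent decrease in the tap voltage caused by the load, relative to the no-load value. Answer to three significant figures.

The divider's output (Thévenin) resistance is R_s‖R_g = 11.37 kΩ.
Fractional drop under load = R_th/(R_th + R_L) = 11.37 / (11.37 + 330) = 0.03331.
So the output falls by 3.33 %.

3.33 %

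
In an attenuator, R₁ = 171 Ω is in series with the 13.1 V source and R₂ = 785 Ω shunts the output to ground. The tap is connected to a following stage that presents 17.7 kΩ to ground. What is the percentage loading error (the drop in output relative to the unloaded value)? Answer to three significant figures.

0.787 %

The divider's output (Thévenin) resistance is R₁‖R₂ = 140.4 Ω.
Fractional drop under load = R_th/(R_th + R_L) = 140.4 / (140.4 + 17700) = 0.007871.
So the output falls by 0.787 %.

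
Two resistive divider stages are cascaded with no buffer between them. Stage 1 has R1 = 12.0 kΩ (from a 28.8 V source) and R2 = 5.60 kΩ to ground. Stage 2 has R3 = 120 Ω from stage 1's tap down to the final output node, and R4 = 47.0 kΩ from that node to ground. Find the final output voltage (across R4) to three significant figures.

V_out ≈ 8.46 V

Stage 2 presents R3+R4 = 47120 Ω as a load on stage 1's tap.
Stage 1's lower leg becomes R2‖(R3+R4) = 5005 Ω, so V_mid = 28.8 × 5005/17010 = 8.477 V.
Stage 2 is itself unloaded: V_out = V_mid × R4/(R3+R4) = 8.477 × 47000/47120 = 8.46 V.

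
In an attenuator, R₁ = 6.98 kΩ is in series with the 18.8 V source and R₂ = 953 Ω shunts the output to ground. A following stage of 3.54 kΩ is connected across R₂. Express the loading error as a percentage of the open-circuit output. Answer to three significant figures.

19.2 %

The divider's output (Thévenin) resistance is R₁‖R₂ = 838.5 Ω.
Fractional drop under load = R_th/(R_th + R_L) = 838.5 / (838.5 + 3540) = 0.1915.
So the output falls by 19.2 %.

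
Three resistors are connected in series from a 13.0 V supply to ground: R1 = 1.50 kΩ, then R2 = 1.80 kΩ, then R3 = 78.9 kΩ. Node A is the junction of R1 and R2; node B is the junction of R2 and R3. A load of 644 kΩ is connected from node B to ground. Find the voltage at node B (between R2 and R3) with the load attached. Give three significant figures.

At node B, R3 is in parallel with the load: R3‖R_L = 70.29 kΩ.
Below node A the resistance is R2 + (R3‖R_L) = 72.09 kΩ, so V_A = 13.0 × 72.09/73.59 = 12.74 V.
Then V_B = V_A × (R3‖R_L)/(R2 + R3‖R_L) = 12.74 × 70.29/72.09 = 12.4 V.

V ≈ 12.4 V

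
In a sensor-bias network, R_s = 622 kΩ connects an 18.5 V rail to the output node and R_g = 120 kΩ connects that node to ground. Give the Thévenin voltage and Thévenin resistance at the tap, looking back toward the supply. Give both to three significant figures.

V_th = 2.99 V, R_th = 101 kΩ

V_th is the open-circuit tap voltage: 18.5 × 120/(622 + 120) = 2.99 V.
With the supply zeroed, R_s and R_g appear in parallel from the tap: R_th = R_s‖R_g = (622 × 120)/742.0 = 101 kΩ.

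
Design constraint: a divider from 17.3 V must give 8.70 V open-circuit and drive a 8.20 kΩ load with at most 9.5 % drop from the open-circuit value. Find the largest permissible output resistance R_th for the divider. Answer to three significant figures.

R_th ≤ 861 Ω

Loading drop = R_th/(R_th + R_L) ≤ 0.0950, so R_th ≤ R_L · ε/(1−ε) = 8.20 kΩ × 0.0950/0.9050 = 861 Ω.
(Any R1, R2 with R2/(R1+R2) = 0.503 and R1‖R2 ≤ 861 Ω will meet the spec.)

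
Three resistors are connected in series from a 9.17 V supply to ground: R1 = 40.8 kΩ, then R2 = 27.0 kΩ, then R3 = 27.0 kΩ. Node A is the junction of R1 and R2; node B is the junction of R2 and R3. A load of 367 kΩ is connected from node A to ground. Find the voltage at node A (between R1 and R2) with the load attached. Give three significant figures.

V ≈ 4.91 V

Below node A the series string R2+R3 = 54.00 kΩ sits in parallel with the 367 kΩ load: 47.07 kΩ.
V_A = 9.17 × 47.07/(40.8 + 47.07) = 4.91 V.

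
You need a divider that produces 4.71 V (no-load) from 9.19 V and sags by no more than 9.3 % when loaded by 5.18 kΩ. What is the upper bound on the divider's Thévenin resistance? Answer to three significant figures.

R_th ≤ 531 Ω

Loading drop = R_th/(R_th + R_L) ≤ 0.0930, so R_th ≤ R_L · ε/(1−ε) = 5.18 kΩ × 0.0930/0.9070 = 531 Ω.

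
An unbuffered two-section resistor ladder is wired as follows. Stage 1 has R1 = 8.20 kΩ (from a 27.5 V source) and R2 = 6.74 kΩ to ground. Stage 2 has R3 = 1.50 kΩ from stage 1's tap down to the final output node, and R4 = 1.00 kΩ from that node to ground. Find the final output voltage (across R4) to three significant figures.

Stage 2 presents R3+R4 = 2.500 kΩ as a load on stage 1's tap.
Stage 1's lower leg becomes R2‖(R3+R4) = 1.824 kΩ, so V_mid = 27.5 × 1.824/10.02 = 5.003 V.
Stage 2 is itself unloaded: V_out = V_mid × R4/(R3+R4) = 5.003 × 1.00/2.500 = 2.00 V.

V_out ≈ 2.00 V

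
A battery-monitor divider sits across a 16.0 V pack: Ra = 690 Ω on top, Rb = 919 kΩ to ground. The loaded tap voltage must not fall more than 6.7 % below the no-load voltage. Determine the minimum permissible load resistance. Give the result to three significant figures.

R_L(min) ≈ 9.60 kΩ

Output resistance R_th = Ra‖Rb = (690 × 919000)/919700 = 689.5 Ω.
The fractional drop is R_th/(R_th + R_L); requiring this ≤ 0.0670 gives R_L ≥ R_th(1/0.0670 − 1) = 689.5 × 13.93 = 9.60 kΩ.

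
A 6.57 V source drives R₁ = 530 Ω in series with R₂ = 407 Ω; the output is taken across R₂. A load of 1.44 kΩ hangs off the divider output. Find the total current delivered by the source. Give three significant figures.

R₂‖R_L = 317.3 Ω, so the source sees R₁ + R₂‖R_L = 847.3 Ω.
I = 6.57 V / 847.3 Ω = 7.75 mA.

I ≈ 7.75 mA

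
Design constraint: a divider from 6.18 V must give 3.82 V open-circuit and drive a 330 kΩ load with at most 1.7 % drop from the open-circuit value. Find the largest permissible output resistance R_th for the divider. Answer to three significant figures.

Loading drop = R_th/(R_th + R_L) ≤ 0.0170, so R_th ≤ R_L · ε/(1−ε) = 330 kΩ × 0.0170/0.9830 = 5.71 kΩ.

R_th ≤ 5.71 kΩ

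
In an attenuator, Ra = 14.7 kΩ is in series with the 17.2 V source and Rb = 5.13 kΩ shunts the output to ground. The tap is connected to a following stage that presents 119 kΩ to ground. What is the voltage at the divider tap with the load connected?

The load sits in parallel with Rb: Rb‖R_L = (5.13 × 119) / (5.13 + 119) = 4.918 kΩ.
V_out = 17.2 × 4.918 / (14.7 + 4.918) = 17.2 × 4.918/19.62 = 4.31 V.
(Unloaded it would have been 4.45 V.)

V_out ≈ 4.31 V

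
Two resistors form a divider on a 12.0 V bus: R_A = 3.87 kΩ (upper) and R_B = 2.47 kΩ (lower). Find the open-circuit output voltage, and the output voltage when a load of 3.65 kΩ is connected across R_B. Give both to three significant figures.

Unloaded: 4.68 V; loaded: 3.31 V

Open-circuit: V = 12.0 × 2.47/(3.87 + 2.47) = 4.68 V.
With the load, R_B becomes R_B‖R_L = 1.473 kΩ, so V = 12.0 × 1.473/5.343 = 3.31 V.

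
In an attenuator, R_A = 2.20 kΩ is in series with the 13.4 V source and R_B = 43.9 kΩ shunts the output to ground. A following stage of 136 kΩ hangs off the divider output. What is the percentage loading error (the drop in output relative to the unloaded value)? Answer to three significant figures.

The divider's output (Thévenin) resistance is R_A‖R_B = 2.095 kΩ.
Fractional drop under load = R_th/(R_th + R_L) = 2.095 / (2.095 + 136) = 0.01517.
So the output falls by 1.52 %.

1.52 %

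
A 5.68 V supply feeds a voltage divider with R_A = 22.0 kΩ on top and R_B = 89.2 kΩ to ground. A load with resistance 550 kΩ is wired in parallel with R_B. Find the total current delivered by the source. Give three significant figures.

R_B‖R_L = 76.75 kΩ, so the source sees R_A + R_B‖R_L = 98.75 kΩ.
I = 5.68 V / 98.75 kΩ = 0.0575 mA.

I ≈ 0.0575 mA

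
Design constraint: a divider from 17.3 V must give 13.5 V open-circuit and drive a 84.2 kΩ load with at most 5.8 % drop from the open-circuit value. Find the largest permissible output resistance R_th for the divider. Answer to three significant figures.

Loading drop = R_th/(R_th + R_L) ≤ 0.0580, so R_th ≤ R_L · ε/(1−ε) = 84.2 kΩ × 0.0580/0.9420 = 5.18 kΩ.
(Any R1, R2 with R2/(R1+R2) = 0.780 and R1‖R2 ≤ 5.18 kΩ will meet the spec.)

R_th ≤ 5.18 kΩ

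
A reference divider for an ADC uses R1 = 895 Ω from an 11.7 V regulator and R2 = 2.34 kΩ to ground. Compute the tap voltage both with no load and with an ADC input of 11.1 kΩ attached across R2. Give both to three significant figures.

Open-circuit: V = 11.7 × 2340/(895 + 2340) = 8.46 V.
With the load, R2 becomes R2‖R_L = 1933 Ω, so V = 11.7 × 1933/2828 = 8.00 V.

Unloaded: 8.46 V; loaded: 8.00 V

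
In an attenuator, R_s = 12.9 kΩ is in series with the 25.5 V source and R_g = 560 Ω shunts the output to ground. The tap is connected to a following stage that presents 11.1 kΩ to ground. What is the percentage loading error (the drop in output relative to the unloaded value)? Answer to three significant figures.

4.61 %

The divider's output (Thévenin) resistance is R_s‖R_g = 536.7 Ω.
Fractional drop under load = R_th/(R_th + R_L) = 536.7 / (536.7 + 11100) = 0.04612.
So the output falls by 4.61 %.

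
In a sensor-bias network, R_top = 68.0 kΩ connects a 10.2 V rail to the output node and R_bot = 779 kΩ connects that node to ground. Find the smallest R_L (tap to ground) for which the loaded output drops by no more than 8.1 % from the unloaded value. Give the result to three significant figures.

R_L(min) ≈ 710 kΩ

Output resistance R_th = R_top‖R_bot = (68.0 × 779)/847.0 = 62.54 kΩ.
The fractional drop is R_th/(R_th + R_L); requiring this ≤ 0.0810 gives R_L ≥ R_th(1/0.0810 − 1) = 62.54 × 11.35 = 710 kΩ.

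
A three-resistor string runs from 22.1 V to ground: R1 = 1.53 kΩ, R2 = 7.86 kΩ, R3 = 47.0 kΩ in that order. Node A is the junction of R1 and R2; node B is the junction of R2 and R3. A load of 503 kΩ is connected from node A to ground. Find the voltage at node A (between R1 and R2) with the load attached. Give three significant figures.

V ≈ 21.4 V

Below node A the series string R2+R3 = 54.86 kΩ sits in parallel with the 503 kΩ load: 49.47 kΩ.
V_A = 22.1 × 49.47/(1.53 + 49.47) = 21.4 V.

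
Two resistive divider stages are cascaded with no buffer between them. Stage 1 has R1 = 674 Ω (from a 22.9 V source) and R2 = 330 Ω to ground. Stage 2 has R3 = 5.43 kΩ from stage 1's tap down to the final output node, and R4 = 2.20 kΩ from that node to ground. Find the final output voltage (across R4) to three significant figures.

Stage 2 presents R3+R4 = 7630 Ω as a load on stage 1's tap.
Stage 1's lower leg becomes R2‖(R3+R4) = 316.3 Ω, so V_mid = 22.9 × 316.3/990.3 = 7.315 V.
Stage 2 is itself unloaded: V_out = V_mid × R4/(R3+R4) = 7.315 × 2200/7630 = 2.11 V.

V_out ≈ 2.11 V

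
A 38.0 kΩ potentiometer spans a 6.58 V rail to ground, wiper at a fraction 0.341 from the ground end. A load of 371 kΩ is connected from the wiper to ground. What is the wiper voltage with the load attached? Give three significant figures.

V ≈ 2.19 V

The wiper splits the pot into (1−α)R = 25.04 kΩ above and αR = 12.96 kΩ below.
Lower section ‖ load = 12.52 kΩ.
V_wiper = 6.58 × 12.52/(25.04 + 12.52) = 2.19 V.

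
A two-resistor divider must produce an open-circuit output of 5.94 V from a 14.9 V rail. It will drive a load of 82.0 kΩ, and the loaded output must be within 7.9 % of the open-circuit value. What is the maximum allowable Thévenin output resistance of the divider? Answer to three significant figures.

R_th ≤ 7.03 kΩ

Loading drop = R_th/(R_th + R_L) ≤ 0.0790, so R_th ≤ R_L · ε/(1−ε) = 82.0 kΩ × 0.0790/0.9210 = 7.03 kΩ.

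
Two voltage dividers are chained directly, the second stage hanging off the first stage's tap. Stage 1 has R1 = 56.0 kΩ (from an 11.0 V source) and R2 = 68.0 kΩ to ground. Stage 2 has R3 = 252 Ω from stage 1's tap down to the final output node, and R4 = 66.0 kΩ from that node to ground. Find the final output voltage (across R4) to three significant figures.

Stage 2 presents R3+R4 = 66250 Ω as a load on stage 1's tap.
Stage 1's lower leg becomes R2‖(R3+R4) = 33560 Ω, so V_mid = 11.0 × 33560/89560 = 4.122 V.
Stage 2 is itself unloaded: V_out = V_mid × R4/(R3+R4) = 4.122 × 66000/66250 = 4.11 V.

V_out ≈ 4.11 V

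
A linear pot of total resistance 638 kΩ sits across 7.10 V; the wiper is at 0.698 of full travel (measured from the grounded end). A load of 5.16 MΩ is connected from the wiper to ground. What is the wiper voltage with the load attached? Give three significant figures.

The wiper splits the pot into (1−α)R = 192.7 kΩ above and αR = 445.3 kΩ below.
Lower section ‖ load = 409.9 kΩ.
V_wiper = 7.10 × 409.9/(192.7 + 409.9) = 4.83 V.

V ≈ 4.83 V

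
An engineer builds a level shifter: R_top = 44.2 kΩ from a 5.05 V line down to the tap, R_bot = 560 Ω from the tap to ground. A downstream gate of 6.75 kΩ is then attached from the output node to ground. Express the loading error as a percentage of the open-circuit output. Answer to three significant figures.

The divider's output (Thévenin) resistance is R_top‖R_bot = 553.0 Ω.
Fractional drop under load = R_th/(R_th + R_L) = 553.0 / (553.0 + 6750) = 0.07572.
So the output falls by 7.57 %.

7.57 %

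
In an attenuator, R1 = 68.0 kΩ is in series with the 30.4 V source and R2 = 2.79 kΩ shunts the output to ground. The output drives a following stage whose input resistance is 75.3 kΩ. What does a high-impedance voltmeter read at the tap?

The load sits in parallel with R2: R2‖R_L = (2.79 × 75.3) / (2.79 + 75.3) = 2.690 kΩ.
V_out = 30.4 × 2.690 / (68.0 + 2.690) = 30.4 × 2.690/70.69 = 1.16 V.
(Unloaded it would have been 1.20 V.)

V_out ≈ 1.16 V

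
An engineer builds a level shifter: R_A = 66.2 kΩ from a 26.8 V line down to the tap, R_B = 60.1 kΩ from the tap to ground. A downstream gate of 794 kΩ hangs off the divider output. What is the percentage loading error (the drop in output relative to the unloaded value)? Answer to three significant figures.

3.82 %

The divider's output (Thévenin) resistance is R_A‖R_B = 31.50 kΩ.
Fractional drop under load = R_th/(R_th + R_L) = 31.50 / (31.50 + 794) = 0.03816.
So the output falls by 3.82 %.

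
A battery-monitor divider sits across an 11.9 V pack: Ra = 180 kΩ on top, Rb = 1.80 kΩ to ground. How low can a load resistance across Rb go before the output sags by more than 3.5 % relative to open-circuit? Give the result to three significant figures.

R_L(min) ≈ 49.1 kΩ

Output resistance R_th = Ra‖Rb = (180 × 1.80)/181.8 = 1.782 kΩ.
The fractional drop is R_th/(R_th + R_L); requiring this ≤ 0.0350 gives R_L ≥ R_th(1/0.0350 − 1) = 1.782 × 27.57 = 49.1 kΩ.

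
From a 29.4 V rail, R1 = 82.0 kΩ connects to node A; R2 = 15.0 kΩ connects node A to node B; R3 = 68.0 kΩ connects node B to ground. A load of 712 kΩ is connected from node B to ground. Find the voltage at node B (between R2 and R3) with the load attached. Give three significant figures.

At node B, R3 is in parallel with the load: R3‖R_L = 62.07 kΩ.
Below node A the resistance is R2 + (R3‖R_L) = 77.07 kΩ, so V_A = 29.4 × 77.07/159.1 = 14.24 V.
Then V_B = V_A × (R3‖R_L)/(R2 + R3‖R_L) = 14.24 × 62.07/77.07 = 11.5 V.

V ≈ 11.5 V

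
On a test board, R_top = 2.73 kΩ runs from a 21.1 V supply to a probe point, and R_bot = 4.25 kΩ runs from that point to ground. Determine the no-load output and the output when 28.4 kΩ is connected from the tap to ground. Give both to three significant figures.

Unloaded: 12.8 V; loaded: 12.1 V

Open-circuit: V = 21.1 × 4.25/(2.73 + 4.25) = 12.8 V.
With the load, R_bot becomes R_bot‖R_L = 3.697 kΩ, so V = 21.1 × 3.697/6.427 = 12.1 V.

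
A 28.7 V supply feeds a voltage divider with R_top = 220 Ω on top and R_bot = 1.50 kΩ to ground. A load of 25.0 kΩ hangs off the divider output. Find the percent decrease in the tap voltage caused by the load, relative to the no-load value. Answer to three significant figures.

0.762 %

The divider's output (Thévenin) resistance is R_top‖R_bot = 191.9 Ω.
Fractional drop under load = R_th/(R_th + R_L) = 191.9 / (191.9 + 25000) = 0.007616.
So the output falls by 0.762 %.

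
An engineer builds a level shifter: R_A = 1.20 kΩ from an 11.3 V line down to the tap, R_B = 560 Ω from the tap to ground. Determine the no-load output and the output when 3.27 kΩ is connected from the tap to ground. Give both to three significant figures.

Open-circuit: V = 11.3 × 560/(1200 + 560) = 3.60 V.
With the load, R_B becomes R_B‖R_L = 478.1 Ω, so V = 11.3 × 478.1/1678 = 3.22 V.

Unloaded: 3.60 V; loaded: 3.22 V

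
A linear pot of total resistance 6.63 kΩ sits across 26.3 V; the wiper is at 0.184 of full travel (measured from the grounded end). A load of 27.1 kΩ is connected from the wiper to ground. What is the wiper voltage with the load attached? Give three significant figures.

V ≈ 4.67 V

The wiper splits the pot into (1−α)R = 5.410 kΩ above and αR = 1.220 kΩ below.
Lower section ‖ load = 1.167 kΩ.
V_wiper = 26.3 × 1.167/(5.410 + 1.167) = 4.67 V.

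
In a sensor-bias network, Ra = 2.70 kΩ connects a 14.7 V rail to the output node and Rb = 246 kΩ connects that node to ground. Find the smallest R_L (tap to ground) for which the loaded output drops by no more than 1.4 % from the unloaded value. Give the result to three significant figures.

Output resistance R_th = Ra‖Rb = (2.70 × 246)/248.7 = 2.671 kΩ.
The fractional drop is R_th/(R_th + R_L); requiring this ≤ 0.0140 gives R_L ≥ R_th(1/0.0140 − 1) = 2.671 × 70.43 = 188 kΩ.

R_L(min) ≈ 188 kΩ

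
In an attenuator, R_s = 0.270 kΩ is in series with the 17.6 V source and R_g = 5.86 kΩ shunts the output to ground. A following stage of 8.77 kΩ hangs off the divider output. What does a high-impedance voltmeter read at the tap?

The load sits in parallel with R_g: R_g‖R_L = (5860 × 8770) / (5860 + 8770) = 3513 Ω.
V_out = 17.6 × 3513 / (270 + 3513) = 17.6 × 3513/3783 = 16.3 V.

V_out ≈ 16.3 V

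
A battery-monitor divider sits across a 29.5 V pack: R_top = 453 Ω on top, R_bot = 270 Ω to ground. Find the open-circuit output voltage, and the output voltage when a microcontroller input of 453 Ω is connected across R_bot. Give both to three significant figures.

Unloaded: 11.0 V; loaded: 8.02 V

Open-circuit: V = 29.5 × 270/(453 + 270) = 11.0 V.
With the load, R_bot becomes R_bot‖R_L = 169.2 Ω, so V = 29.5 × 169.2/622.2 = 8.02 V.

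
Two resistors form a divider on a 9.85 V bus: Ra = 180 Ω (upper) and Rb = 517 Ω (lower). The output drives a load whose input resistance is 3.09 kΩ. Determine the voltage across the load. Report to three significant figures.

V_out ≈ 7.00 V

The load sits in parallel with Rb: Rb‖R_L = (517 × 3090) / (517 + 3090) = 442.9 Ω.
V_out = 9.85 × 442.9 / (180 + 442.9) = 9.85 × 442.9/622.9 = 7.00 V.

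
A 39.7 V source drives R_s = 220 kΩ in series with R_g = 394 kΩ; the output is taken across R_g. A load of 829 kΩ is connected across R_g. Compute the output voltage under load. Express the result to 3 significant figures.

V_out ≈ 21.8 V

The load sits in parallel with R_g: R_g‖R_L = (394 × 829) / (394 + 829) = 267.1 kΩ.
V_out = 39.7 × 267.1 / (220 + 267.1) = 39.7 × 267.1/487.1 = 21.8 V.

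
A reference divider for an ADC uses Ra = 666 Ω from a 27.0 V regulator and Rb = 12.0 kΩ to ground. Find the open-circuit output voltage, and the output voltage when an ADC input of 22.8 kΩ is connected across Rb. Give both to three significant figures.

Open-circuit: V = 27.0 × 12000/(666 + 12000) = 25.6 V.
With the load, Rb becomes Rb‖R_L = 7862 Ω, so V = 27.0 × 7862/8528 = 24.9 V.

Unloaded: 25.6 V; loaded: 24.9 V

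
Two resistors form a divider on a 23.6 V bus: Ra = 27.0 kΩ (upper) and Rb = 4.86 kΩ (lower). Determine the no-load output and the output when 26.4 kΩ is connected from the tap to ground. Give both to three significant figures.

Unloaded: 3.60 V; loaded: 3.11 V

Open-circuit: V = 23.6 × 4.86/(27.0 + 4.86) = 3.60 V.
With the load, Rb becomes Rb‖R_L = 4.104 kΩ, so V = 23.6 × 4.104/31.10 = 3.11 V.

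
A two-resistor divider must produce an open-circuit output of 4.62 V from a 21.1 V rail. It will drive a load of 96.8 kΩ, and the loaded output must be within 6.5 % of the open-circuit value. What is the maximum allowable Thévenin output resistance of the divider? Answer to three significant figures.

R_th ≤ 6.73 kΩ

Loading drop = R_th/(R_th + R_L) ≤ 0.0650, so R_th ≤ R_L · ε/(1−ε) = 96.8 kΩ × 0.0650/0.9350 = 6.73 kΩ.
(Any R1, R2 with R2/(R1+R2) = 0.219 and R1‖R2 ≤ 6.73 kΩ will meet the spec.)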